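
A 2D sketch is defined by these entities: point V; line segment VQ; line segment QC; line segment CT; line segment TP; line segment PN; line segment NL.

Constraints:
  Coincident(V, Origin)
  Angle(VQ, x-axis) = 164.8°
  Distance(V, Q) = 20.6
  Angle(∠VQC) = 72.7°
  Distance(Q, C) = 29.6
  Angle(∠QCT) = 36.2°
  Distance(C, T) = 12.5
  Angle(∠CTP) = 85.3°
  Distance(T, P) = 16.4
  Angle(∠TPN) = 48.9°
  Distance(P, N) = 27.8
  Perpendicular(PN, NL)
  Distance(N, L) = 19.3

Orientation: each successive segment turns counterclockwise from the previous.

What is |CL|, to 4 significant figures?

17.94

V is at the origin; VQ runs at 164.8° with length 20.6, so Q = (-19.88, 5.401). ∠VQC = 72.7° gives QC at -87.90° from the x-axis; with |QC| = 29.6, C = (-18.79, -24.18). ∠QCT = 36.2° gives CT at 55.90° from the x-axis; with |CT| = 12.5, T = (-11.79, -13.83). ∠CTP = 85.3° gives TP at 150.6° from the x-axis; with |TP| = 16.4, P = (-26.07, -5.777). ∠TPN = 48.9° gives PN at -78.30° from the x-axis; with |PN| = 27.8, N = (-20.44, -33.00). The perpendicularity gives NL at right angles to PN, so NL runs at 11.70°; with |NL| = 19.3, L = (-1.538, -29.09). Then |CL| = |L − C| = 17.94.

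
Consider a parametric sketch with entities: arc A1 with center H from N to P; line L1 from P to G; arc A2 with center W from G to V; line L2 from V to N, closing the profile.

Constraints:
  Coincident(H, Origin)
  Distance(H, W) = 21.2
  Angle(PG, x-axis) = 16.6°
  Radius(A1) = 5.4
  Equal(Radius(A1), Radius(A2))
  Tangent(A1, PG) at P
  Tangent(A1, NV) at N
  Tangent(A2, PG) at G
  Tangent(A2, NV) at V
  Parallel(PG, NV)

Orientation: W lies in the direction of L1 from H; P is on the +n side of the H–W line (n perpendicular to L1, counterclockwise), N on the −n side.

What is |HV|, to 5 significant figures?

21.877

Tangency of A1 to both parallel lines with radius 5.4 puts P and N at H ± 5.4·n: P = (-1.5427, 5.1749), N = (1.5427, -5.1749). Equal radii place G and V the same way about W: G = W + 5.4·n = (18.774, 11.232), V = W − 5.4·n = (21.859, 0.88165). Then |HV| = |V − H| = 21.877.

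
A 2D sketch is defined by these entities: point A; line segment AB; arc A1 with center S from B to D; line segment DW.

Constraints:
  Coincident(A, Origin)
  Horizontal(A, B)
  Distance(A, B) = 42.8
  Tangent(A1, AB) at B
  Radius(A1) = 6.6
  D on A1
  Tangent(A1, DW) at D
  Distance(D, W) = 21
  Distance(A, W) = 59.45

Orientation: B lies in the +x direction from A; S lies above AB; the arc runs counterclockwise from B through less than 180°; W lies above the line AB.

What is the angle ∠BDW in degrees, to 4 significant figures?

140.9°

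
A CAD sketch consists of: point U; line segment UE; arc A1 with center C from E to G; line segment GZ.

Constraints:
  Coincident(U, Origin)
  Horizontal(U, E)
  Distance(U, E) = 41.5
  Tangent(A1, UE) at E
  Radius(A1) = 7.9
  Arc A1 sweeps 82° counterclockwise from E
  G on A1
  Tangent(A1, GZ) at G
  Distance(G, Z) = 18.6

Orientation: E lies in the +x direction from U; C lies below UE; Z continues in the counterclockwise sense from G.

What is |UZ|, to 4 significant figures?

40.03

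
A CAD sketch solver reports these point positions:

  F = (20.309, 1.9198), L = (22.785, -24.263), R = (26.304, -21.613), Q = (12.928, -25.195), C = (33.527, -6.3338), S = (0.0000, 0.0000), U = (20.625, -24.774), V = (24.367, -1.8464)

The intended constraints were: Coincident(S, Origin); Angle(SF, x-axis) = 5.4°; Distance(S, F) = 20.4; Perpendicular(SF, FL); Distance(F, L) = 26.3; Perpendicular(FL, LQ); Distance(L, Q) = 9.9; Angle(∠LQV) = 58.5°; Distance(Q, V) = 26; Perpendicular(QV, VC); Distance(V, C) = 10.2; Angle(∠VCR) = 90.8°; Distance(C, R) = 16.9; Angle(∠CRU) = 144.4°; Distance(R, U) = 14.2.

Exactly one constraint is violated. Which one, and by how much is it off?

Distance(R, U) = 14.2 — off by 7.70.

S = (0.00, 0.00) ✓; SF at 5.400° ✓; |SF| = 20.40 ✓; ∠(SF, FL) = 90.00° ✓; |FL| = 26.30 ✓; ∠(FL, LQ) = 90.00° ✓; |LQ| = 9.901 ✓; ∠LQV = 58.50° ✓; |QV| = 26.00 ✓; ∠(QV, VC) = 90.00° ✓; |VC| = 10.20 ✓; ∠VCR = 90.80° ✓; |CR| = 16.90 ✓; ∠CRU = 144.4° ✓; |RU| = 6.499 ✗.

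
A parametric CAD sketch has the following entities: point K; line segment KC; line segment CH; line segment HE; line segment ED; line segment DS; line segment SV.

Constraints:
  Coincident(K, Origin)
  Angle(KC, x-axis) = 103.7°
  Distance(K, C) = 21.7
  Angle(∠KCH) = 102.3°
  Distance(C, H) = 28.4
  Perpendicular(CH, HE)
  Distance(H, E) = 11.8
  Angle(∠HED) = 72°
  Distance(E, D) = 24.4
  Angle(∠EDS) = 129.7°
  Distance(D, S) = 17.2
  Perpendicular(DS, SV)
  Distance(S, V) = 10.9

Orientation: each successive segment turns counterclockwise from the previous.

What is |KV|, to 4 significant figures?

39.37

K is at the origin; KC runs at 103.7° with length 21.7, so C = (-5.139, 21.08). ∠KCH = 102.3° gives CH at -178.6° from the x-axis; with |CH| = 28.4, H = (-33.53, 20.39). CH is perpendicular to HE, so HE runs at -88.60°; with |HE| = 11.8, E = (-33.24, 8.592). ∠HED = 72.0° gives ED at 19.40° from the x-axis; with |ED| = 24.4, D = (-10.23, 16.70). ∠EDS = 129.7° gives DS at 69.70° from the x-axis; with |DS| = 17.2, S = (-4.261, 32.83). DS is perpendicular to SV, so SV runs at 159.7°; with |SV| = 10.9, V = (-14.48, 36.61). Then |KV| = |V − K| = 39.37.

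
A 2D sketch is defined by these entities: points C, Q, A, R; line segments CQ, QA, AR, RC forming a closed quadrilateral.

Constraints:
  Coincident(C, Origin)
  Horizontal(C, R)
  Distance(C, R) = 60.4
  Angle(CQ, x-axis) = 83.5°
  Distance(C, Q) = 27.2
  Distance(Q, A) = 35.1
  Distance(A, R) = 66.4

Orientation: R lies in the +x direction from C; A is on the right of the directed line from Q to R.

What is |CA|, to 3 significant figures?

8.97

C is at the origin; C and R share the same y with |CR| = 60.4 and R in +x, so R = (60.4, 0). CQ runs at 83.5° with |CQ| = 27.2, so Q = (3.08, 27.0). A is determined by |QA| = 35.1 and |AR| = 66.4 together: it lies at the intersection of circle(Q, 35.1) and circle(R, 66.4). With |QR| = 63.4, the foot of the radical line on QR is 6.62 from Q and the perpendicular offset is √(35.1² − 6.62²) = 34.5. Taking the right-of-QR solution: A = (-5.63, -6.98).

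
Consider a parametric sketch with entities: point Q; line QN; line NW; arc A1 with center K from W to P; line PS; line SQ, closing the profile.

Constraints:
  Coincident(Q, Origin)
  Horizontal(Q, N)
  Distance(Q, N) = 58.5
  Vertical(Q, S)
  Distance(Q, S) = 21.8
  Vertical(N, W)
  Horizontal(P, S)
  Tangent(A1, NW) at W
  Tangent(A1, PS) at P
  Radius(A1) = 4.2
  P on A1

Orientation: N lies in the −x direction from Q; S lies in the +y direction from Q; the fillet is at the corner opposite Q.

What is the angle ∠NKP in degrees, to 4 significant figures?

166.6°

Q is at the origin; QN is horizontal with |QN| = 58.5 and N on the −x side, so N = (-58.50, 0.000). Q and S share the same x with |QS| = 21.8 and S on the +y side, so S = (0.000, 21.80). The virtual corner opposite Q is at (-58.50, 21.80). Since A1 is tangent to NW there, KW ⟂ NW and tangency of A1 to PS means the radius KP is perpendicular to PS, with radius 4.2, so the center K sits 4.2 in from both sides at K = (-54.30, 17.60). That places the tangent points at W = (-58.50, 17.60) on NW and P = (-54.30, 21.80) on PS. Then cos ∠NKP = KN·KP / (|KN||KP|), giving 166.6°.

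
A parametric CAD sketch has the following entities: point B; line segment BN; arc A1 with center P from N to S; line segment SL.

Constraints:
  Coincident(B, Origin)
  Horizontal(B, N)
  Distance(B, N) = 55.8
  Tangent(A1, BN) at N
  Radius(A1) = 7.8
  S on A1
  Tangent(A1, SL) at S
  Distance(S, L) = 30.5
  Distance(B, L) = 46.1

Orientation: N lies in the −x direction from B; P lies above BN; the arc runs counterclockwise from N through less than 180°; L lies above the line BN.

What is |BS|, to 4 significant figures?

49.13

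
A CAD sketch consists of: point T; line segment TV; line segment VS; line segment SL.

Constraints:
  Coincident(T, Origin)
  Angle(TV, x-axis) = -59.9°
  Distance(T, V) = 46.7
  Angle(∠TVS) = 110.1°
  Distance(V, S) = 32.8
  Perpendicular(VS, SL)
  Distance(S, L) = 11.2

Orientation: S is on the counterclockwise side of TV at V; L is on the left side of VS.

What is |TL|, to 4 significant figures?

58.76

T is at the origin; TV runs at -59.9° with length 46.7, so V = 46.7·(cos -59.9°, sin -59.9°) = (23.42, -40.40). ∠TVS = 110.1°, so VS runs at -59.9° + (180° − 110.1°) = 10.00° from the x-axis; with |VS| = 32.8, S = V + 32.8·(cos 10.00°, sin 10.00°) = (55.72, -34.71). VS is perpendicular to SL; with |SL| = 11.2 on the left of VS, L = S + 11.2·(-0.1736, 0.9848) = (53.78, -23.68). Then |TL| = |L − T| = 58.76.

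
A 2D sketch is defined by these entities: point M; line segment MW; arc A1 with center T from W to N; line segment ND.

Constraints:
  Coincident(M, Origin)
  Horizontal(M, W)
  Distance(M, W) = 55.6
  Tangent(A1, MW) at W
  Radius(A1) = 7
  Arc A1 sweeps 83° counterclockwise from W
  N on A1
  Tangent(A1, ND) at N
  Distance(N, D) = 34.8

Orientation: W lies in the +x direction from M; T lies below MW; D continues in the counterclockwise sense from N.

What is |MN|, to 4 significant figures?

49.04

The tangent condition forces TW to be normal to MW, so T = W + (0, -7) = (55.60, -7.000). On A1, W sits at bearing 90° from T; an 83° counterclockwise sweep puts N at bearing 173°, so N = T + 7.0·(cos 173°, sin 173°) = (48.65, -6.147). Then |MN| = |N − M| = 49.04.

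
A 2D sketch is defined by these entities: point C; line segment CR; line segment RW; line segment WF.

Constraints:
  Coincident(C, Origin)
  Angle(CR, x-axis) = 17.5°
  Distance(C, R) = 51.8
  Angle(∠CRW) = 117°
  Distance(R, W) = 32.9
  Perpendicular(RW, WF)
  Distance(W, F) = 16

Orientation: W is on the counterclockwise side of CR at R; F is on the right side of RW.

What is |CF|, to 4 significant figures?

83.94

∠CRW = 117.0°, so RW runs at 17.5° + (180° − 117.0°) = 80.50° from the x-axis; with |RW| = 32.9, W = R + 32.9·(cos 80.50°, sin 80.50°) = (54.83, 48.03). RW is perpendicular to WF; with |WF| = 16.0 on the right of RW, F = W + 16.0·(0.9863, -0.1650) = (70.61, 45.38). Then |CF| = |F − C| = 83.94.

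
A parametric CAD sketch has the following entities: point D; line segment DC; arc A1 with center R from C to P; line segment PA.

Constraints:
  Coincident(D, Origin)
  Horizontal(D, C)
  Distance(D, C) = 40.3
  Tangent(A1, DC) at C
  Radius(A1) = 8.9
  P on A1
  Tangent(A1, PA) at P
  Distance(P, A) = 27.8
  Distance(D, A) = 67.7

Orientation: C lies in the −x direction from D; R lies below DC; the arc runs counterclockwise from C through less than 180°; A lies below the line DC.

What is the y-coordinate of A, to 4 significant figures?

-29.59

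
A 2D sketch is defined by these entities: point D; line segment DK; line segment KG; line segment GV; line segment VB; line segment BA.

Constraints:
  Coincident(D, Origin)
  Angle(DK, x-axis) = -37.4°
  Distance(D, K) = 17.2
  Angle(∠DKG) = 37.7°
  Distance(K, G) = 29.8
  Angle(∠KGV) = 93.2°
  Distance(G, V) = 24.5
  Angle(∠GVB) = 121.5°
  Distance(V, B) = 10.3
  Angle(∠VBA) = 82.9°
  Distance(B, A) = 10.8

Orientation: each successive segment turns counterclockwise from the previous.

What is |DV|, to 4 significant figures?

22.42

D is at the origin; DK runs at -37.4° with length 17.2, so K = (13.66, -10.45). ∠DKG = 37.7° gives KG at 104.9° from the x-axis; with |KG| = 29.8, G = (6.001, 18.35). ∠KGV = 93.2° gives GV at -168.3° from the x-axis; with |GV| = 24.5, V = (-17.99, 13.38). Then |DV| = |V − D| = 22.42.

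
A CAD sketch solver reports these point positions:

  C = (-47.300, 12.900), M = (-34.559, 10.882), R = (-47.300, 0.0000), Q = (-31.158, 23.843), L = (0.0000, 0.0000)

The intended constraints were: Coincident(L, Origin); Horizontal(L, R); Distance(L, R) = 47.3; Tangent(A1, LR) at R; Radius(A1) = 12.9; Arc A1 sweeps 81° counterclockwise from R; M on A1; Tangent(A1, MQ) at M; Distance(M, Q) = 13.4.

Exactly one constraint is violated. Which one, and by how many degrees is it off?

Tangent(A1, MQ) at M — off by 5.70°.

L = (0.00, 0.00) ✓; L.y = 0.00, R.y = 0.00 ✓; |LR| = 47.30 ✓; ∠(CR, RL) = 90.00° ✓; |CR| = 12.90 ✓; bearing(C→M) − bearing(C→R) = 81.00° ✓; |CM| = 12.90 ✓; ∠(CM, MQ) = 95.70° ✗; |MQ| = 13.40 ✓.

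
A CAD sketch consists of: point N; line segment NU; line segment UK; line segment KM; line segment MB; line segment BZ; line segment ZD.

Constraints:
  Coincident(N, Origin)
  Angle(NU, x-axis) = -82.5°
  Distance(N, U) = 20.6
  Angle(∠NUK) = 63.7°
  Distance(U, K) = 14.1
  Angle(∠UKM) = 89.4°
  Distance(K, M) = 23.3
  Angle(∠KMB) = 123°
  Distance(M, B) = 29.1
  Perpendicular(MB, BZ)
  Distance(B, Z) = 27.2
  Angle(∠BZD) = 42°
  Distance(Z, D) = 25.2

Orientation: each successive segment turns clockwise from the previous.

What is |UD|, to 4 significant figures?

22.73

MB is perpendicular to BZ, so BZ runs at -76.40°; with |BZ| = 27.2, Z = (31.76, -13.50). ∠BZD = 42.0° gives ZD at 145.6° from the x-axis; with |ZD| = 25.2, D = (10.97, 0.7397). Then |UD| = |D − U| = 22.73.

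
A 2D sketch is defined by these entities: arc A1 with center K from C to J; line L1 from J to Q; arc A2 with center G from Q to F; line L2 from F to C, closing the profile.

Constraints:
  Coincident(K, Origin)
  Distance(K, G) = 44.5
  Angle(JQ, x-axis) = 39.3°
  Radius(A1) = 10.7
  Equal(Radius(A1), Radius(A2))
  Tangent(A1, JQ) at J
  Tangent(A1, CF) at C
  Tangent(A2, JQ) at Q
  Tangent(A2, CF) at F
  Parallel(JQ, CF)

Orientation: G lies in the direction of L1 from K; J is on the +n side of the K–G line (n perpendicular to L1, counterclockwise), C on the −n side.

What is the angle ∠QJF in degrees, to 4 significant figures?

25.68°

Tangency of A1 to both parallel lines with radius 10.7 puts J and C at K ± 10.7·n: J = (-6.777, 8.280), C = (6.777, -8.280). Equal radii place Q and F the same way about G: Q = G + 10.7·n = (27.66, 36.47), F = G − 10.7·n = (41.21, 19.91). Then cos ∠QJF = JQ·JF / (|JQ||JF|), giving 25.68°.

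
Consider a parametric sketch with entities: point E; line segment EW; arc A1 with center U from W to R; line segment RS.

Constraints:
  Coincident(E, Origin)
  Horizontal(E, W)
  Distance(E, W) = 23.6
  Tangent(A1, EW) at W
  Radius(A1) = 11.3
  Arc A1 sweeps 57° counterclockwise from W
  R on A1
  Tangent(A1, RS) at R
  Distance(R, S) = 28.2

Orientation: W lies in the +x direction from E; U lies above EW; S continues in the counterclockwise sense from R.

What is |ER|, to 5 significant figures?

33.475

E is at the origin; E and W share the same y with |EW| = 23.6 and W on the +x side, so W = (23.600, 0.0000). The tangent condition forces UW to be normal to EW, so U = W + (0, 11.3) = (23.600, 11.300). On A1, W sits at bearing -90° from U; a 57° counterclockwise sweep puts R at bearing -33°, so R = U + 11.3·(cos -33°, sin -33°) = (33.077, 5.1456). Then |ER| = |R − E| = 33.475.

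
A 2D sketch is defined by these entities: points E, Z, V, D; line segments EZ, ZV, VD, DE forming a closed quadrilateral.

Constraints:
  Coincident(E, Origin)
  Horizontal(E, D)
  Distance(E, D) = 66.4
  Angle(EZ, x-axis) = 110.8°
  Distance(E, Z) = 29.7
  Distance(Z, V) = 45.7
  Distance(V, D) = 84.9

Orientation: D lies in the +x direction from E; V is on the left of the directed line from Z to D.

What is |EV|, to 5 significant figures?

67.916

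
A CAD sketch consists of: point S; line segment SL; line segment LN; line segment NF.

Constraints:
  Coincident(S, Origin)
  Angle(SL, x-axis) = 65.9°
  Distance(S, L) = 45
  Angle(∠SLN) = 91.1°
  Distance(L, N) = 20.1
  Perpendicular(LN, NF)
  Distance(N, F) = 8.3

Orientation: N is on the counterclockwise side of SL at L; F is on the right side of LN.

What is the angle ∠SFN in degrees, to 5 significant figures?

21.474°

∠SLN = 91.1°, so LN runs at 65.9° + (180° − 91.1°) = 154.80° from the x-axis; with |LN| = 20.1, N = L + 20.1·(cos 154.80°, sin 154.80°) = (0.18785, 49.636). LN ⟂ NF; with |NF| = 8.3 on the right of LN, F = N + 8.3·(0.42578, 0.90483) = (3.7218, 57.146). Then cos ∠SFN = FS·FN / (|FS||FN|), giving 21.474°.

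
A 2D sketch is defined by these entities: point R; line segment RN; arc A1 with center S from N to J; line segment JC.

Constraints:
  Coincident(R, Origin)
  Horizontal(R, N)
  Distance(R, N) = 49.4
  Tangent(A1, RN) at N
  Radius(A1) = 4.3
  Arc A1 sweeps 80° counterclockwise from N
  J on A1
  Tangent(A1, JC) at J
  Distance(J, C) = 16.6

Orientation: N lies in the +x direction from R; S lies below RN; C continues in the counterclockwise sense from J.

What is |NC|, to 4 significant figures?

21.14

On A1, N sits at bearing 90° from S; an 80° counterclockwise sweep puts J at bearing 170°, so J = S + 4.3·(cos 170°, sin 170°) = (45.17, -3.553). A1 meets JC tangentially, so SJ is at right angles to JC, so JC runs along (−sin 170°, cos 170°); with |JC| = 16.6, C = (42.28, -19.90). Then |NC| = |C − N| = 21.14.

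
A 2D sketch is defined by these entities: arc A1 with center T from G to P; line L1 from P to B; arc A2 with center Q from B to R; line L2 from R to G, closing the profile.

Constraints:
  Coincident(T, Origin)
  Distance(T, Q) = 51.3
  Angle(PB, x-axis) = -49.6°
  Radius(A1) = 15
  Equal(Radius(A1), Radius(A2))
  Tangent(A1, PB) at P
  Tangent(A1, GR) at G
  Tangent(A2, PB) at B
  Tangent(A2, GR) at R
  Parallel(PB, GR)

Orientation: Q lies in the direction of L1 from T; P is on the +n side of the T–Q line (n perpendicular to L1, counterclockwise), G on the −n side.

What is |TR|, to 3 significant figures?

53.4

The slot axis is L1's direction at -49.6°, so u = (cos -49.6°, sin -49.6°) = (0.648, -0.762) and n = (−sin -49.6°, cos -49.6°) = (0.762, 0.648). T is at the origin and Q lies 51.3 along u from T, so Q = 51.3·u = (33.2, -39.1). Tangency of A1 to both parallel lines with radius 15.0 puts P and G at T ± 15.0·n: P = (11.4, 9.72), G = (-11.4, -9.72). Equal radii place B and R the same way about Q: B = Q + 15.0·n = (44.7, -29.3), R = Q − 15.0·n = (21.8, -48.8). Then |TR| = |R − T| = 53.4.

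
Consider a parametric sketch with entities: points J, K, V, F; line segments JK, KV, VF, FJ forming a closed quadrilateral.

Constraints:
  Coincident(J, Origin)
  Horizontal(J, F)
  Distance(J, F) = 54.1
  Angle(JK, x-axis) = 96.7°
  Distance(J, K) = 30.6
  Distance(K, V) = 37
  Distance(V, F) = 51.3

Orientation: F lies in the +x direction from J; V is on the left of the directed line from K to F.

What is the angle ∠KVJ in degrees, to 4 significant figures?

32.38°

J is at the origin; JF is horizontal with |JF| = 54.1 and F in +x, so F = (54.1, 0). JK runs at 96.7° with |JK| = 30.6, so K = (-3.570, 30.39). V is determined by |KV| = 37.0 and |VF| = 51.3 together: it lies at the intersection of circle(K, 37.0) and circle(F, 51.3). With |KF| = 65.19, the foot of the radical line on KF is 22.91 from K and the perpendicular offset is √(37.0² − 22.91²) = 29.05. Taking the left-of-KF solution: V = (30.24, 45.41).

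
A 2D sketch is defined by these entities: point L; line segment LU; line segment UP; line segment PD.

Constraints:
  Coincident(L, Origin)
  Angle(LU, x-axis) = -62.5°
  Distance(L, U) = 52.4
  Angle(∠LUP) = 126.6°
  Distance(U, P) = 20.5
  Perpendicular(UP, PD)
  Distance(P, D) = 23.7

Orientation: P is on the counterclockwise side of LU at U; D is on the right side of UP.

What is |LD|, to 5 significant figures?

83.682

L is at the origin; LU runs at -62.5° with length 52.4, so U = 52.4·(cos -62.5°, sin -62.5°) = (24.196, -46.479). ∠LUP = 126.6°, so UP runs at -62.5° + (180° − 126.6°) = -9.1000° from the x-axis; with |UP| = 20.5, P = U + 20.5·(cos -9.1000°, sin -9.1000°) = (44.438, -49.722). UP ⟂ PD; with |PD| = 23.7 on the right of UP, D = P + 23.7·(-0.15816, -0.98741) = (40.689, -73.123). Then |LD| = |D − L| = 83.682.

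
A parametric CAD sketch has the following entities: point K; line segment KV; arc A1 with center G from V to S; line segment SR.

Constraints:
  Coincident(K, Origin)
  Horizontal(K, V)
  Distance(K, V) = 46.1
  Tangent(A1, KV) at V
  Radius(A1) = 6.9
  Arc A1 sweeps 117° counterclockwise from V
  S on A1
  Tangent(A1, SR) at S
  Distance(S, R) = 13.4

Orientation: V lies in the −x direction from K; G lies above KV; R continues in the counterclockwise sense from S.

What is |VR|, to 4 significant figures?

21.97

K is at the origin; K and V share the same y with |KV| = 46.1 and V on the −x side, so V = (-46.10, 0.000). Tangency of A1 to KV means the radius GV is perpendicular to KV, so G = V + (0, 6.9) = (-46.10, 6.900). On A1, V sits at bearing -90° from G; a 117° counterclockwise sweep puts S at bearing 27°, so S = G + 6.9·(cos 27°, sin 27°) = (-39.95, 10.03). Tangency of A1 to SR means the radius GS is perpendicular to SR, so SR runs along (−sin 27°, cos 27°); with |SR| = 13.4, R = (-46.04, 21.97). Then |VR| = |R − V| = 21.97.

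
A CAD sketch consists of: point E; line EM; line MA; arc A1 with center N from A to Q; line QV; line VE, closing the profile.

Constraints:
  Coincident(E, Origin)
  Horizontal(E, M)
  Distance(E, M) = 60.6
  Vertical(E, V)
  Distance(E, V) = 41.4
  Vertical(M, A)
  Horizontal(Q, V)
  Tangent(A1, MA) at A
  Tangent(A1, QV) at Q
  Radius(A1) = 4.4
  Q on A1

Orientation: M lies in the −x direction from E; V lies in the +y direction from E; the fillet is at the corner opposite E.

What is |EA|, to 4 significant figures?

71.00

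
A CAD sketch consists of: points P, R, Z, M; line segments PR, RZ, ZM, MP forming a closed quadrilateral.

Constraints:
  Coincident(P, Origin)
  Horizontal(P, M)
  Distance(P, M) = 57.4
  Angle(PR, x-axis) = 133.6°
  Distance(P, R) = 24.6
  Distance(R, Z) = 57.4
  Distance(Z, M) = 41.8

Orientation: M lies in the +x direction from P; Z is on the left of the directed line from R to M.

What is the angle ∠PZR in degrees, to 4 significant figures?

25.37°

Checks: |RZ| = 57.40 ✓; |ZM| = 41.80 ✓.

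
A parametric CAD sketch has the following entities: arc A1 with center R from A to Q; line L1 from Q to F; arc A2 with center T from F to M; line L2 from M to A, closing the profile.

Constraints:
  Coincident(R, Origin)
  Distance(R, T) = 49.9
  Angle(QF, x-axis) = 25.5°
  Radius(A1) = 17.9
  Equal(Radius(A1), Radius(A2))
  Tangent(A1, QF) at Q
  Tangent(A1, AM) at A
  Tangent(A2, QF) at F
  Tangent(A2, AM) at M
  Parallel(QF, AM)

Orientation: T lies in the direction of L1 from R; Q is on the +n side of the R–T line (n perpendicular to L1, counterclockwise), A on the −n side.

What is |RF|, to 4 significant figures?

53.01

The slot axis is L1's direction at 25.5°, so u = (cos 25.5°, sin 25.5°) = (0.9026, 0.4305) and n = (−sin 25.5°, cos 25.5°) = (-0.4305, 0.9026). R is at the origin and T lies 49.9 along u from R, so T = 49.9·u = (45.04, 21.48). Tangency of A1 to both parallel lines with radius 17.9 puts Q and A at R ± 17.9·n: Q = (-7.706, 16.16), A = (7.706, -16.16). Equal radii place F and M the same way about T: F = T + 17.9·n = (37.33, 37.64), M = T − 17.9·n = (52.75, 5.326). Then |RF| = |F − R| = 53.01.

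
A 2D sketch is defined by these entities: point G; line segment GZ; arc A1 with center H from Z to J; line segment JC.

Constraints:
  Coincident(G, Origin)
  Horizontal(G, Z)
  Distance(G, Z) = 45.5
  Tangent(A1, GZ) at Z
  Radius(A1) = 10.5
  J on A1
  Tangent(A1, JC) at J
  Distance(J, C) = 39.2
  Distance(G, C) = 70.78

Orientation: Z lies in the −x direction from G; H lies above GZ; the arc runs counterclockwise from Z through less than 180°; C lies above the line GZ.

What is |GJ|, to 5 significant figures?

38.340

G is at the origin; GZ is horizontal with |GZ| = 45.5 and Z on the −x side, so Z = (-45.500, 0.0000). Tangency of A1 to GZ means the radius HZ is perpendicular to GZ, so H = Z + (0, 10.5) = (-45.500, 10.500). Since HJ ⟂ JC (tangency), |HC| = √(10.5² + 39.2²) = 40.582 regardless of where J sits on A1. So C lies on both circle(G, 70.78) and circle(H, 40.582); the above-GZ intersection is C = (-49.167, 50.916). J is the foot of the tangent from C: J = (-35.645, 14.122).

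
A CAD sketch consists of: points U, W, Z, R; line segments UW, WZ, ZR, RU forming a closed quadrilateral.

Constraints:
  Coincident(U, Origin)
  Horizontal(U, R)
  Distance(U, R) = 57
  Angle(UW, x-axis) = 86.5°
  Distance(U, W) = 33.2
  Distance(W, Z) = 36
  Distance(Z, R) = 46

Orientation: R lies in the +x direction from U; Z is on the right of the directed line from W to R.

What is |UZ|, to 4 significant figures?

11.16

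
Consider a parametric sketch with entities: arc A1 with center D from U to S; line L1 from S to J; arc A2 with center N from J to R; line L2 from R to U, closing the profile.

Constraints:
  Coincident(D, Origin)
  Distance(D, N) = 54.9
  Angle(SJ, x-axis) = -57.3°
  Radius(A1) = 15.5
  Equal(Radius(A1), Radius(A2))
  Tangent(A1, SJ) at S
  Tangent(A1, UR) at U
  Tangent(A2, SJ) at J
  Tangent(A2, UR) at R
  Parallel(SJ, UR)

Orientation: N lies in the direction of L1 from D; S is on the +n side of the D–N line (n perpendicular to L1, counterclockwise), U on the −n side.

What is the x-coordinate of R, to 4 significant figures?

16.62

Tangency of A1 to both parallel lines with radius 15.5 puts S and U at D ± 15.5·n: S = (13.04, 8.374), U = (-13.04, -8.374). Equal radii place J and R the same way about N: J = N + 15.5·n = (42.70, -37.83), R = N − 15.5·n = (16.62, -54.57). So R.x = 16.62.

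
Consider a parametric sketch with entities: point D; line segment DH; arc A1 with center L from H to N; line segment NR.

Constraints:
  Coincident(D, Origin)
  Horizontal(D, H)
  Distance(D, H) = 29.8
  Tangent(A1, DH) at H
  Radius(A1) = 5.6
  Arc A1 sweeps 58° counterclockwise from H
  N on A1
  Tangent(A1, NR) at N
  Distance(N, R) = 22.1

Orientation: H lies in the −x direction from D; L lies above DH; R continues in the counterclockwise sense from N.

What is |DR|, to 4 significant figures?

25.20

D is at the origin; D and H share the same y with |DH| = 29.8 and H on the −x side, so H = (-29.80, 0.000). A1 meets DH tangentially, so LH is at right angles to DH, so L = H + (0, 5.6) = (-29.80, 5.600). On A1, H sits at bearing -90° from L; a 58° counterclockwise sweep puts N at bearing -32°, so N = L + 5.6·(cos -32°, sin -32°) = (-25.05, 2.632). Since A1 is tangent to NR there, LN ⟂ NR, so NR runs along (−sin -32°, cos -32°); with |NR| = 22.1, R = (-13.34, 21.37). Then |DR| = |R − D| = 25.20.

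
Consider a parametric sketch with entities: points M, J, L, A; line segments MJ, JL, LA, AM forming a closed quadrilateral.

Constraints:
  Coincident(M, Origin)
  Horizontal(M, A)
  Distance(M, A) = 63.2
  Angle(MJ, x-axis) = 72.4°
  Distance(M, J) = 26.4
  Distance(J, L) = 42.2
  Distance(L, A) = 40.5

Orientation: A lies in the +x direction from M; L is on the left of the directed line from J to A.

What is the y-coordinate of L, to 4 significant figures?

37.66

Checks: |JL| = 42.20 ✓; |LA| = 40.50 ✓.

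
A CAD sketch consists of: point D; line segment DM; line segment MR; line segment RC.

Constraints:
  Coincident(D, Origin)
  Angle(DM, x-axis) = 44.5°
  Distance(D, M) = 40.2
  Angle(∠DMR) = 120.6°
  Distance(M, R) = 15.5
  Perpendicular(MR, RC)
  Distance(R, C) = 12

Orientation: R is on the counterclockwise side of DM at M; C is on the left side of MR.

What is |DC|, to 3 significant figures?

42.5

D is at the origin; DM runs at 44.5° with length 40.2, so M = 40.2·(cos 44.5°, sin 44.5°) = (28.7, 28.2). ∠DMR = 120.6°, so MR runs at 44.5° + (180° − 120.6°) = 104° from the x-axis; with |MR| = 15.5, R = M + 15.5·(cos 104°, sin 104°) = (24.9, 43.2). The perpendicularity gives RC at right angles to MR; with |RC| = 12.0 on the left of MR, C = R + 12.0·(-0.971, -0.240) = (13.3, 40.3). Then |DC| = |C − D| = 42.5.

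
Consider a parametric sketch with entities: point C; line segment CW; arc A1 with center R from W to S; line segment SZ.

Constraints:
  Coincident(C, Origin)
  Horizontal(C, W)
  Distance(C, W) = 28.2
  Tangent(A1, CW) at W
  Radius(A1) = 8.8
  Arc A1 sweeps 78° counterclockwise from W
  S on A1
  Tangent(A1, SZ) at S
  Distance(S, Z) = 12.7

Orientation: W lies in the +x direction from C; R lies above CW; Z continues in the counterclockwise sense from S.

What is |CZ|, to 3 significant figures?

44.0

On A1, W sits at bearing -90° from R; a 78° counterclockwise sweep puts S at bearing -12°, so S = R + 8.8·(cos -12°, sin -12°) = (36.8, 6.97). Since A1 is tangent to SZ there, RS ⟂ SZ, so SZ runs along (−sin -12°, cos -12°); with |SZ| = 12.7, Z = (39.4, 19.4). Then |CZ| = |Z − C| = 44.0.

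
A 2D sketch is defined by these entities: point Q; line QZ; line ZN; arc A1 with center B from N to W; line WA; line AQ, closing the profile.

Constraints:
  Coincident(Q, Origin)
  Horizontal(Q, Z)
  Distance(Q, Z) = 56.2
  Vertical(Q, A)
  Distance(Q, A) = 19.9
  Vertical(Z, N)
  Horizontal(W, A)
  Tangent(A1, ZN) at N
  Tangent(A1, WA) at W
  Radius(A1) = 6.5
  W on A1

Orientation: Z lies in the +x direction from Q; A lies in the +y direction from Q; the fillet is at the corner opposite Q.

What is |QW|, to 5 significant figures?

53.536

The virtual corner opposite Q is at (56.200, 19.900). Tangency of A1 to ZN means the radius BN is perpendicular to ZN and since A1 is tangent to WA there, BW ⟂ WA, with radius 6.5, so the center B sits 6.5 in from both sides at B = (49.700, 13.400). That places the tangent points at N = (56.200, 13.400) on ZN and W = (49.700, 19.900) on WA. Then |QW| = |W − Q| = 53.536.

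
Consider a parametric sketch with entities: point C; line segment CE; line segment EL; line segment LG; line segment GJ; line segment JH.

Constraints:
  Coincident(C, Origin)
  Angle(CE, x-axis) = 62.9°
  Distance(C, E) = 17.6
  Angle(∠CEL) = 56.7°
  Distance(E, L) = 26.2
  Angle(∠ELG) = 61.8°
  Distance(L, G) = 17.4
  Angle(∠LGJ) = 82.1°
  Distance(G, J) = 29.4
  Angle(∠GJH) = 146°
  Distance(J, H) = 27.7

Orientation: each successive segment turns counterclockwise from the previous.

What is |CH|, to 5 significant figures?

49.452

∠LGJ = 82.1° gives GJ at 42.300° from the x-axis; with |GJ| = 29.4, J = (13.546, 18.268). ∠GJH = 146.0° gives JH at 76.300° from the x-axis; with |JH| = 27.7, H = (20.107, 45.180). Then |CH| = |H − C| = 49.452.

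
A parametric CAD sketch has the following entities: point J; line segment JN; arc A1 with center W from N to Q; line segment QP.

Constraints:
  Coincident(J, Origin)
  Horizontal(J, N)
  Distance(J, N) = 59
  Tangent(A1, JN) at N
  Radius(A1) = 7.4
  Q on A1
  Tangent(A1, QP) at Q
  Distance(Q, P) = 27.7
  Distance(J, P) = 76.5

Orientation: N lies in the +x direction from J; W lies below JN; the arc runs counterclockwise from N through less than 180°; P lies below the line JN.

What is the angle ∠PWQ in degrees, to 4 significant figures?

75.04°

J is at the origin; J and N share the same y with |JN| = 59.0 and N on the +x side, so N = (59.00, 0.000). Since A1 is tangent to JN there, WN ⟂ JN, so W = N + (0, -7.4) = (59.00, -7.400). Since WQ ⟂ QP (tangency), |WP| = √(7.4² + 27.7²) = 28.67 regardless of where Q sits on A1. So P lies on both circle(J, 76.5) and circle(W, 28.67); the below-JN intersection is P = (68.26, -34.53). Q is the foot of the tangent from P: Q = (52.85, -11.52).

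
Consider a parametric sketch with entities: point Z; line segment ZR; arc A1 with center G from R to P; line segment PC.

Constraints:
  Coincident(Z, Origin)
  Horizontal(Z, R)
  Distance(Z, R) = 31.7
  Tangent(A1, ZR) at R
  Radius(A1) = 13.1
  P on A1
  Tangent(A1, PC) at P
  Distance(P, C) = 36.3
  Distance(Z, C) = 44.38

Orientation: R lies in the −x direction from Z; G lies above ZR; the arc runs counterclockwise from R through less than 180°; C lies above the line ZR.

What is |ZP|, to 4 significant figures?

21.27

Z is at the origin; ZR is horizontal with |ZR| = 31.7 and R on the −x side, so R = (-31.70, 0.000). Since A1 is tangent to ZR there, GR ⟂ ZR, so G = R + (0, 13.1) = (-31.70, 13.10). Since GP ⟂ PC (tangency), |GC| = √(13.1² + 36.3²) = 38.59 regardless of where P sits on A1. So C lies on both circle(Z, 44.38) and circle(G, 38.59); the above-ZR intersection is C = (-8.100, 43.63). P is the foot of the tangent from C: P = (-19.23, 9.083).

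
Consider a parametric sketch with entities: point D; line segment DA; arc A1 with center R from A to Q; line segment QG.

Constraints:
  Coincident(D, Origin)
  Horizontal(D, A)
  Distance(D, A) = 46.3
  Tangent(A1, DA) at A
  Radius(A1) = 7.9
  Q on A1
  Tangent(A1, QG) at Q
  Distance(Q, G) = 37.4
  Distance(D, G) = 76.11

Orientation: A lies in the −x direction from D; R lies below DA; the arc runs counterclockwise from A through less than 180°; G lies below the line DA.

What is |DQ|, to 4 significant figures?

54.26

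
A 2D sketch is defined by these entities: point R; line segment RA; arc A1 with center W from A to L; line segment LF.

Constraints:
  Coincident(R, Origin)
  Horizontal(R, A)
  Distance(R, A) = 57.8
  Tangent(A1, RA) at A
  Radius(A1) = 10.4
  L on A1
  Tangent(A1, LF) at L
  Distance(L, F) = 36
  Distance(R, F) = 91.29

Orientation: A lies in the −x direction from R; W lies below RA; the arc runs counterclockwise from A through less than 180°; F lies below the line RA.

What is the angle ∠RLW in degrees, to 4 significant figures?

30.93°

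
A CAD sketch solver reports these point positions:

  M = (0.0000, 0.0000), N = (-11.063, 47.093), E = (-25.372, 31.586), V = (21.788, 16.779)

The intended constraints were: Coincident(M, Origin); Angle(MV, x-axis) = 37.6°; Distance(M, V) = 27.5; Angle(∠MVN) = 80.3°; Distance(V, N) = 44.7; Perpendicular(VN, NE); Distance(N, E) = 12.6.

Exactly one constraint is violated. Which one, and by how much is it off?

Distance(N, E) = 12.6 — off by 8.50.

M = (0.00, 0.00) ✓; MV at 37.60° ✓; |MV| = 27.50 ✓; ∠MVN = 80.30° ✓; |VN| = 44.70 ✓; ∠(VN, NE) = 90.00° ✓; |NE| = 21.10 ✗.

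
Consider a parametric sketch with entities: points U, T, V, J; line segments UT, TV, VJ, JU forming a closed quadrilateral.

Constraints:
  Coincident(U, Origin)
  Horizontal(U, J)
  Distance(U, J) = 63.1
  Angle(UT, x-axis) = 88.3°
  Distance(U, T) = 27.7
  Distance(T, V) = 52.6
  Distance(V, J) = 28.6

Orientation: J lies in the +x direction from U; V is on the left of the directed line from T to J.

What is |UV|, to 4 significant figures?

59.81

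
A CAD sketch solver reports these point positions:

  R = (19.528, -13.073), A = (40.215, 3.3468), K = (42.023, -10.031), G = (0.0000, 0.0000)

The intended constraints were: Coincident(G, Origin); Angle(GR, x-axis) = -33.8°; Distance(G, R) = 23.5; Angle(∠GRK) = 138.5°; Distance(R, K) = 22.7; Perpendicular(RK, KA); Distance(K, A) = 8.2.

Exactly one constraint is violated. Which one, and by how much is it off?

Distance(K, A) = 8.2 — off by 5.30.

G = (0.00, 0.00) ✓; GR at -33.80° ✓; |GR| = 23.50 ✓; ∠GRK = 138.5° ✓; |RK| = 22.70 ✓; ∠(RK, KA) = 90.00° ✓; |KA| = 13.50 ✗.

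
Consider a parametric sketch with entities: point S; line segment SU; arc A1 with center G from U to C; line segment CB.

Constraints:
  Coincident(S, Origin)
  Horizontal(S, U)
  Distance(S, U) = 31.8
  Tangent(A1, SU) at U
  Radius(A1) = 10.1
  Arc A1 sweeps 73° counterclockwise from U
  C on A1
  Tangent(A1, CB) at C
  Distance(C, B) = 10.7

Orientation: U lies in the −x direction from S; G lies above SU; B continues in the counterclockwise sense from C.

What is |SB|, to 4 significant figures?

25.76

On A1, U sits at bearing -90° from G; a 73° counterclockwise sweep puts C at bearing -17°, so C = G + 10.1·(cos -17°, sin -17°) = (-22.14, 7.147). The tangent condition forces GC to be normal to CB, so CB runs along (−sin -17°, cos -17°); with |CB| = 10.7, B = (-19.01, 17.38). Then |SB| = |B − S| = 25.76.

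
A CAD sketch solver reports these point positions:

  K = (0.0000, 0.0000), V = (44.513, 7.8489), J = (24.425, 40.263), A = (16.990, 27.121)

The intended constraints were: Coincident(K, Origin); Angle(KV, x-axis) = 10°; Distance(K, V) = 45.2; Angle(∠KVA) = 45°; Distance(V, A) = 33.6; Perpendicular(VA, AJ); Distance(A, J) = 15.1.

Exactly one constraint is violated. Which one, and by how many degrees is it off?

Perpendicular(VA, AJ) — off by 5.50°.

K = (0.00, 0.00) ✓; KV at 10.00° ✓; |KV| = 45.20 ✓; ∠KVA = 45.00° ✓; |VA| = 33.60 ✓; ∠(VA, AJ) = 84.50° ✗; |AJ| = 15.10 ✓.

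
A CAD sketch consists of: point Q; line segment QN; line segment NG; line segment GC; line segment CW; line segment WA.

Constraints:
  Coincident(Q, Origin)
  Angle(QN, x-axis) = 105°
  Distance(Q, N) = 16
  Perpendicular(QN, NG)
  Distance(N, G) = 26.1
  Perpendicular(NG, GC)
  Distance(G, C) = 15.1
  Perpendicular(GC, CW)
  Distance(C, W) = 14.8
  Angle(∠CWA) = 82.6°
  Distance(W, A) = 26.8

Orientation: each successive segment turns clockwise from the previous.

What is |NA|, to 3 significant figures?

18.7

Q is at the origin; QN runs at 105.0° with length 16.0, so N = (-4.14, 15.5). QN is perpendicular to NG, so NG runs at 15.0°; with |NG| = 26.1, G = (21.1, 22.2). NG ⟂ GC, so GC runs at -75.0°; with |GC| = 15.1, C = (25.0, 7.62). GC is perpendicular to CW, so CW runs at -165°; with |CW| = 14.8, W = (10.7, 3.79). ∠CWA = 82.6° gives WA at 97.6° from the x-axis; with |WA| = 26.8, A = (7.14, 30.4). Then |NA| = |A − N| = 18.7.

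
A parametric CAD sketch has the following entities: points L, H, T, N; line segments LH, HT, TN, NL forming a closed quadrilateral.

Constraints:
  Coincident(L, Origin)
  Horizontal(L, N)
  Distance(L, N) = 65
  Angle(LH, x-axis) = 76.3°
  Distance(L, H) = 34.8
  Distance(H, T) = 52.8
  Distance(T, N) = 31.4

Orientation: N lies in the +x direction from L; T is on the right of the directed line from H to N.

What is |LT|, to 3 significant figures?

37.4

Checks: |HT| = 52.80 ✓; |TN| = 31.40 ✓.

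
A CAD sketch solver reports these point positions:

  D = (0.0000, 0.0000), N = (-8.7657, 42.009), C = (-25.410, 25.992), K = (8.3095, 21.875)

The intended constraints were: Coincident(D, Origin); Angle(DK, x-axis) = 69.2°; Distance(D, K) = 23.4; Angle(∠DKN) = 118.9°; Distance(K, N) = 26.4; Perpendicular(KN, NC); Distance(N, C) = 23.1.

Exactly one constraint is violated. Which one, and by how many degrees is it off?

Perpendicular(KN, NC) — off by 3.60°.

D = (0.00, 0.00) ✓; DK at 69.20° ✓; |DK| = 23.40 ✓; ∠DKN = 118.9° ✓; |KN| = 26.40 ✓; ∠(KN, NC) = 93.60° ✗; |NC| = 23.10 ✓.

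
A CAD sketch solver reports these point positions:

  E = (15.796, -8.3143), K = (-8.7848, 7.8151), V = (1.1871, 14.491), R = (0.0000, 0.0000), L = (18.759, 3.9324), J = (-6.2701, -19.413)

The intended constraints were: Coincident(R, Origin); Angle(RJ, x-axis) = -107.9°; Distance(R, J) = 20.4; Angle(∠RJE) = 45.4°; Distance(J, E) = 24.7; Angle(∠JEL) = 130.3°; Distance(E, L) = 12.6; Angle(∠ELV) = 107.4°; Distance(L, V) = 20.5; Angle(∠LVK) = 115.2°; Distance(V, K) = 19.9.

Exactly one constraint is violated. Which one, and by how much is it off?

Distance(V, K) = 19.9 — off by 7.90.

R = (0.00, 0.00) ✓; RJ at -107.9° ✓; |RJ| = 20.40 ✓; ∠RJE = 45.40° ✓; |JE| = 24.70 ✓; ∠JEL = 130.3° ✓; |EL| = 12.60 ✓; ∠ELV = 107.4° ✓; |LV| = 20.50 ✓; ∠LVK = 115.2° ✓; |VK| = 12.00 ✗.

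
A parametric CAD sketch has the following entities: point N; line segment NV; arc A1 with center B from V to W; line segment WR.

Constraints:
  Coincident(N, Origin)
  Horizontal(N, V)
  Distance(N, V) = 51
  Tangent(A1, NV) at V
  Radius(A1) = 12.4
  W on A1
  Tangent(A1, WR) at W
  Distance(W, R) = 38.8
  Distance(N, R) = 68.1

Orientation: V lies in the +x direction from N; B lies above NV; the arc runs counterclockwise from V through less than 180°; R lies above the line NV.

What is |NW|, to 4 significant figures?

64.56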